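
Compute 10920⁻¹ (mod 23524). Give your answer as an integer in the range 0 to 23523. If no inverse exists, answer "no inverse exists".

no inverse exists

Euclidean algorithm on 23524, 10920:
23524 = 2*10920 + 1684
10920 = 6*1684 + 816
1684 = 2*816 + 52
816 = 15*52 + 36
52 = 1*36 + 16
36 = 2*16 + 4
16 = 4*4 + 0
The gcd is 4, not 1, hence no inverse exists.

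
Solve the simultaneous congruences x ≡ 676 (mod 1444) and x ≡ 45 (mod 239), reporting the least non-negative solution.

Write x = 676 + 1444·k. Then 1444·k ≡ 45 − 676 ≡ 86 (mod 239).
Need 1444⁻¹ mod 239. Extended Euclid on (239, 10):
239 = 23×10 + 9
10 = 1×9 + 1
9 = 9×1 + 0
Back-substitute:
1 = 10 − 9
1 = −239 + 24·10
1444⁻¹ ≡ 24 (mod 239), so k ≡ 24·86 ≡ 152 (mod 239).
x = 676 + 1444·152 = 220164.

220164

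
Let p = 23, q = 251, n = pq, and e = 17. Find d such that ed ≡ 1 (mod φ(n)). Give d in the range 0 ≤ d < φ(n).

φ(n) = (p−1)(q−1) = 22·250 = 5500.
Need d with 17·d ≡ 1 (mod 5500). Apply the extended Euclidean algorithm:
5500 = 323×17 + 9
17 = 1×9 + 8
9 = 1×8 + 1
8 = 8×1 + 0
Back-substitute:
1 = 9 − 8
1 = −17 + 2·9
1 = 2·5500 − 647·17
So 17·(-647) ≡ 1 (mod 5500), hence d ≡ -647 ≡ 4853 (mod 5500).

4853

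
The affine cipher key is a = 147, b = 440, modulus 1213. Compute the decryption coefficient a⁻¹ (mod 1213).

gcd(1213, 147) by repeated division:
1213 = 8*147 + 37
147 = 3*37 + 36
37 = 1*36 + 1
36 = 36*1 + 0
The gcd is 1. Working backward:
1 = 37 − 36
1 = −147 + 4·37
1 = 4·1213 − 33·147
Hence 147⁻¹ ≡ -33 ≡ 1180 (mod 1213).

1180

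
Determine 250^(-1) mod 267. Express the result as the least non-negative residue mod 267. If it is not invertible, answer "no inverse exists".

157

Run Euclid on (267, 250):
267 = 1·250 + 17
250 = 14·17 + 12
17 = 1·12 + 5
12 = 2·5 + 2
5 = 2·2 + 1
2 = 2·1 + 0
The gcd is 1. Working backward:
1 = 5 − 2·2
1 = −2·12 + 5·5
1 = 5·17 − 7·12
1 = −7·250 + 103·17
1 = 103·267 − 110·250
So 250·(-110) ≡ 1 (mod 267), and -110 ≡ 157 (mod 267).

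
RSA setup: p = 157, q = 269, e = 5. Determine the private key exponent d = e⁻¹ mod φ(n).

25085

φ(n) = (p−1)(q−1) = 156·268 = 41808.
Need d with 5·d ≡ 1 (mod 41808). Apply the extended Euclidean algorithm:
41808 = 8361*5 + 3
5 = 1*3 + 2
3 = 1*2 + 1
2 = 2*1 + 0
Back-substitute:
1 = 3 − 2
1 = −5 + 2·3
1 = 2·41808 − 16723·5
So 5·(-16723) ≡ 1 (mod 41808), hence d ≡ -16723 ≡ 25085 (mod 41808).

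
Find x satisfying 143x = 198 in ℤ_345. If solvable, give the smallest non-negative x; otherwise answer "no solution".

81

First find gcd(143, 345):
345 = 2*143 + 59
143 = 2*59 + 25
59 = 2*25 + 9
25 = 2*9 + 7
9 = 1*7 + 2
7 = 3*2 + 1
2 = 2*1 + 0
gcd = 1, so a unique solution mod 345 exists.
Back-substitute for the Bézout coefficients:
1 = 7 − 3·2
1 = −3·9 + 4·7
1 = 4·25 − 11·9
1 = −11·59 + 26·25
1 = 26·143 − 63·59
1 = −63·345 + 152·143
So 143·(152) ≡ 1 (mod 345), giving 143⁻¹ ≡ 152.
x ≡ 143⁻¹·198 ≡ 152·198 ≡ 81 (mod 345).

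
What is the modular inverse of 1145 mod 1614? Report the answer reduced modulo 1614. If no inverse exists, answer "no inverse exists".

Extended Euclidean algorithm:
1614 = 1·1145 + 469
1145 = 2·469 + 207
469 = 2·207 + 55
207 = 3·55 + 42
55 = 1·42 + 13
42 = 3·13 + 3
13 = 4·3 + 1
3 = 3·1 + 0
Since gcd(1145, 1614) = 1, back-substitute to write 1 as a combination:
1 = 13 − 4·3
1 = −4·42 + 13·13
1 = 13·55 − 17·42
1 = −17·207 + 64·55
1 = 64·469 − 145·207
1 = −145·1145 + 354·469
1 = 354·1614 − 499·1145
So 1145·(-499) ≡ 1 (mod 1614), and -499 ≡ 1115 (mod 1614).

1115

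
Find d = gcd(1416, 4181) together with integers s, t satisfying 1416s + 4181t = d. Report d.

Repeated division:
4181 = 2*1416 + 1349
1416 = 1*1349 + 67
1349 = 20*67 + 9
67 = 7*9 + 4
9 = 2*4 + 1
4 = 4*1 + 0
gcd(1416, 4181) = 1.
Back-substituting:
1 = 9 − 2·4
1 = −2·67 + 15·9
1 = 15·1349 − 302·67
1 = −302·1416 + 317·1349
1 = 317·4181 − 936·1416
So 1 = (317)·4181 + (-936)·1416.

1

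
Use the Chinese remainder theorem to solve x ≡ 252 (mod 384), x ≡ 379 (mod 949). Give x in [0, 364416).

27900

Write x = 252 + 384·k. Then 384·k ≡ 379 − 252 ≡ 127 (mod 949).
Need 384⁻¹ mod 949. Extended Euclid on (949, 384):
949 = 2*384 + 181
384 = 2*181 + 22
181 = 8*22 + 5
22 = 4*5 + 2
5 = 2*2 + 1
2 = 2*1 + 0
Back-substitute:
1 = 5 − 2·2
1 = −2·22 + 9·5
1 = 9·181 − 74·22
1 = −74·384 + 157·181
1 = 157·949 − 388·384
384⁻¹ ≡ 561 (mod 949), so k ≡ 561·127 ≡ 72 (mod 949).
x = 252 + 384·72 = 27900.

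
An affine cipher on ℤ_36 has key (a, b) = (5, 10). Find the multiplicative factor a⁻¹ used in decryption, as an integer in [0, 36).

29

Extended Euclidean algorithm:
36 = 7*5 + 1
5 = 5*1 + 0
gcd = 1, so the inverse exists. Back-substitute:
1 = 36 − 7·5
So 5·(-7) ≡ 1 (mod 36), and -7 ≡ 29 (mod 36).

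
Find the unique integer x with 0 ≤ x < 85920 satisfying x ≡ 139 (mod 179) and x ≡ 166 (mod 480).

27526

Write x = 139 + 179·k. Then 179·k ≡ 166 − 139 ≡ 27 (mod 480).
Need 179⁻¹ mod 480. Extended Euclid on (480, 179):
480 = 2*179 + 122
179 = 1*122 + 57
122 = 2*57 + 8
57 = 7*8 + 1
8 = 8*1 + 0
Back-substitute:
1 = 57 − 7·8
1 = −7·122 + 15·57
1 = 15·179 − 22·122
1 = −22·480 + 59·179
179⁻¹ ≡ 59 (mod 480), so k ≡ 59·27 ≡ 153 (mod 480).
x = 139 + 179·153 = 27526.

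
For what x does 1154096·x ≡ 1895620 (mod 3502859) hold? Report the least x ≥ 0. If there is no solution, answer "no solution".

531967

First find gcd(1154096, 3502859):
3502859 = 3·1154096 + 40571
1154096 = 28·40571 + 18108
40571 = 2·18108 + 4355
18108 = 4·4355 + 688
4355 = 6·688 + 227
688 = 3·227 + 7
227 = 32·7 + 3
7 = 2·3 + 1
3 = 3·1 + 0
gcd = 1, so a unique solution mod 3502859 exists.
Back-substitute for the Bézout coefficients:
1 = 7 − 2·3
1 = −2·227 + 65·7
1 = 65·688 − 197·227
1 = −197·4355 + 1247·688
1 = 1247·18108 − 5185·4355
1 = −5185·40571 + 11617·18108
1 = 11617·1154096 − 330461·40571
1 = −330461·3502859 + 1003000·1154096
So 1154096·(1003000) ≡ 1 (mod 3502859), giving 1154096⁻¹ ≡ 1003000.
x ≡ 1154096⁻¹·1895620 ≡ 1003000·1895620 ≡ 531967 (mod 3502859).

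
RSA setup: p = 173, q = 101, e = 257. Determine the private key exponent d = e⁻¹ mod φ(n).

15393

φ(n) = (p−1)(q−1) = 172·100 = 17200.
Need d with 257·d ≡ 1 (mod 17200). Apply the extended Euclidean algorithm:
17200 = 66*257 + 238
257 = 1*238 + 19
238 = 12*19 + 10
19 = 1*10 + 9
10 = 1*9 + 1
9 = 9*1 + 0
Back-substitute:
1 = 10 − 9
1 = −19 + 2·10
1 = 2·238 − 25·19
1 = −25·257 + 27·238
1 = 27·17200 − 1807·257
So 257·(-1807) ≡ 1 (mod 17200), hence d ≡ -1807 ≡ 15393 (mod 17200).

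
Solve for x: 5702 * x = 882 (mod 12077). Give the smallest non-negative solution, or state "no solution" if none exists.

8934

First find gcd(5702, 12077):
12077 = 2×5702 + 673
5702 = 8×673 + 318
673 = 2×318 + 37
318 = 8×37 + 22
37 = 1×22 + 15
22 = 1×15 + 7
15 = 2×7 + 1
7 = 7×1 + 0
gcd = 1, so a unique solution mod 12077 exists.
Back-substitute for the Bézout coefficients:
1 = 15 − 2·7
1 = −2·22 + 3·15
1 = 3·37 − 5·22
1 = −5·318 + 43·37
1 = 43·673 − 91·318
1 = −91·5702 + 771·673
1 = 771·12077 − 1633·5702
So 5702·(-1633) ≡ 1 (mod 12077), giving 5702⁻¹ ≡ 10444.
x ≡ 5702⁻¹·882 ≡ 10444·882 ≡ 8934 (mod 12077).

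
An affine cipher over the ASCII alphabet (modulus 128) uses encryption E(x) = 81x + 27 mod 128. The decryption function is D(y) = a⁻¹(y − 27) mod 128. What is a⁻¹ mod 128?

Apply the Euclidean algorithm to 128 and 81:
128 = 1*81 + 47
81 = 1*47 + 34
47 = 1*34 + 13
34 = 2*13 + 8
13 = 1*8 + 5
8 = 1*5 + 3
5 = 1*3 + 2
3 = 1*2 + 1
2 = 2*1 + 0
The gcd is 1. Working backward:
1 = 3 − 2
1 = −5 + 2·3
1 = 2·8 − 3·5
1 = −3·13 + 5·8
1 = 5·34 − 13·13
1 = −13·47 + 18·34
1 = 18·81 − 31·47
1 = −31·128 + 49·81
So 81·49 ≡ 1 (mod 128).

49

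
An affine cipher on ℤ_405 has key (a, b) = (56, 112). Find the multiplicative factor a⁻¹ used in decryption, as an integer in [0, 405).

311

Apply the Euclidean algorithm to 405 and 56:
405 = 7·56 + 13
56 = 4·13 + 4
13 = 3·4 + 1
4 = 4·1 + 0
gcd = 1, so the inverse exists. Back-substitute:
1 = 13 − 3·4
1 = −3·56 + 13·13
1 = 13·405 − 94·56
So 56·(-94) ≡ 1 (mod 405), and -94 ≡ 311 (mod 405).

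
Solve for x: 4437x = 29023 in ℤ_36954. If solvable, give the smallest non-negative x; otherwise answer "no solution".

gcd(4437, 36954):
36954 = 8·4437 + 1458
4437 = 3·1458 + 63
1458 = 23·63 + 9
63 = 7·9 + 0
gcd = 9, but 9 ∤ 29023, so the congruence has no solution.

no solution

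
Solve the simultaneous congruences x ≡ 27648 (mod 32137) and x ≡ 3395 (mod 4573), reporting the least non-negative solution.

Write x = 27648 + 32137·k. Then 32137·k ≡ 3395 − 27648 ≡ 3185 (mod 4573).
Need 32137⁻¹ mod 4573. Extended Euclid on (4573, 126):
4573 = 36*126 + 37
126 = 3*37 + 15
37 = 2*15 + 7
15 = 2*7 + 1
7 = 7*1 + 0
Back-substitute:
1 = 15 − 2·7
1 = −2·37 + 5·15
1 = 5·126 − 17·37
1 = −17·4573 + 617·126
32137⁻¹ ≡ 617 (mod 4573), so k ≡ 617·3185 ≡ 3328 (mod 4573).
x = 27648 + 32137·3328 = 106979584.

106979584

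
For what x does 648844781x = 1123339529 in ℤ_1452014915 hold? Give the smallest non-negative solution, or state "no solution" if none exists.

80773304

First find gcd(648844781, 1452014915):
1452014915 = 2×648844781 + 154325353
648844781 = 4×154325353 + 31543369
154325353 = 4×31543369 + 28151877
31543369 = 1×28151877 + 3391492
28151877 = 8×3391492 + 1019941
3391492 = 3×1019941 + 331669
1019941 = 3×331669 + 24934
331669 = 13×24934 + 7527
24934 = 3×7527 + 2353
7527 = 3×2353 + 468
2353 = 5×468 + 13
468 = 36×13 + 0
gcd = 13 and 13 | 1123339529, so solutions exist. Divide through by 13: 49911137x ≡ 86410733 (mod 111693455).
Now find 49911137⁻¹ mod 111693455:
111693455 = 2*49911137 + 11871181
49911137 = 4*11871181 + 2426413
11871181 = 4*2426413 + 2165529
2426413 = 1*2165529 + 260884
2165529 = 8*260884 + 78457
260884 = 3*78457 + 25513
78457 = 3*25513 + 1918
25513 = 13*1918 + 579
1918 = 3*579 + 181
579 = 3*181 + 36
181 = 5*36 + 1
36 = 36*1 + 0
Back-substitute:
1 = 181 − 5·36
1 = −5·579 + 16·181
1 = 16·1918 − 53·579
1 = −53·25513 + 705·1918
1 = 705·78457 − 2168·25513
1 = −2168·260884 + 7209·78457
1 = 7209·2165529 − 59840·260884
1 = −59840·2426413 + 67049·2165529
1 = 67049·11871181 − 328036·2426413
1 = −328036·49911137 + 1379193·11871181
1 = 1379193·111693455 − 3086422·49911137
So 49911137·(-3086422) ≡ 1 (mod 111693455), i.e. 49911137⁻¹ ≡ 108607033.
Then x ≡ 108607033·86410733 ≡ 80773304 (mod 111693455); the smallest non-negative solution is x = 80773304.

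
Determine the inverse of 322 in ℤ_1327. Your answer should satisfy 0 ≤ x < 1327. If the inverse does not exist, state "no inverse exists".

136

Apply the Euclidean algorithm to 1327 and 322:
1327 = 4*322 + 39
322 = 8*39 + 10
39 = 3*10 + 9
10 = 1*9 + 1
9 = 9*1 + 0
The gcd is 1. Working backward:
1 = 10 − 9
1 = −39 + 4·10
1 = 4·322 − 33·39
1 = −33·1327 + 136·322
So 322·136 ≡ 1 (mod 1327).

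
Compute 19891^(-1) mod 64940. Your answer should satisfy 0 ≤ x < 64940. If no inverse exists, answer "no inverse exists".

gcd(64940, 19891) by repeated division:
64940 = 3*19891 + 5267
19891 = 3*5267 + 4090
5267 = 1*4090 + 1177
4090 = 3*1177 + 559
1177 = 2*559 + 59
559 = 9*59 + 28
59 = 2*28 + 3
28 = 9*3 + 1
3 = 3*1 + 0
The gcd is 1. Working backward:
1 = 28 − 9·3
1 = −9·59 + 19·28
1 = 19·559 − 180·59
1 = −180·1177 + 379·559
1 = 379·4090 − 1317·1177
1 = −1317·5267 + 1696·4090
1 = 1696·19891 − 6405·5267
1 = −6405·64940 + 20911·19891
So 19891·20911 ≡ 1 (mod 64940).

20911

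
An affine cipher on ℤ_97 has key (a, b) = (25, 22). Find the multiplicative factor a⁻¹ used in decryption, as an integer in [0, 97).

66

gcd(97, 25) by repeated division:
97 = 3*25 + 22
25 = 1*22 + 3
22 = 7*3 + 1
3 = 3*1 + 0
Since gcd(25, 97) = 1, back-substitute to write 1 as a combination:
1 = 22 − 7·3
1 = −7·25 + 8·22
1 = 8·97 − 31·25
Thus 25·(-31) ≡ 1 (mod 97); reducing, -31 mod 97 = 66.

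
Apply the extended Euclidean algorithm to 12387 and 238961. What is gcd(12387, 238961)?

Repeated division:
238961 = 19×12387 + 3608
12387 = 3×3608 + 1563
3608 = 2×1563 + 482
1563 = 3×482 + 117
482 = 4×117 + 14
117 = 8×14 + 5
14 = 2×5 + 4
5 = 1×4 + 1
4 = 4×1 + 0
gcd(12387, 238961) = 1.
Working backward:
1 = 5 − 4
1 = −14 + 3·5
1 = 3·117 − 25·14
1 = −25·482 + 103·117
1 = 103·1563 − 334·482
1 = −334·3608 + 771·1563
1 = 771·12387 − 2647·3608
1 = −2647·238961 + 51064·12387
So 1 = (-2647)·238961 + (51064)·12387.

1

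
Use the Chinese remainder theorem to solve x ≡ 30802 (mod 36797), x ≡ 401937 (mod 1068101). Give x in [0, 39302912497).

13402933285

Write x = 30802 + 36797·k. Then 36797·k ≡ 401937 − 30802 ≡ 371135 (mod 1068101).
Need 36797⁻¹ mod 1068101. Extended Euclid on (1068101, 36797):
1068101 = 29·36797 + 988
36797 = 37·988 + 241
988 = 4·241 + 24
241 = 10·24 + 1
24 = 24·1 + 0
Back-substitute:
1 = 241 − 10·24
1 = −10·988 + 41·241
1 = 41·36797 − 1527·988
1 = −1527·1068101 + 44324·36797
36797⁻¹ ≡ 44324 (mod 1068101), so k ≡ 44324·371135 ≡ 364239 (mod 1068101).
x = 30802 + 36797·364239 = 13402933285.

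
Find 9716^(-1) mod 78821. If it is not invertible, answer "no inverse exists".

Apply the Euclidean algorithm to 78821 and 9716:
78821 = 8*9716 + 1093
9716 = 8*1093 + 972
1093 = 1*972 + 121
972 = 8*121 + 4
121 = 30*4 + 1
4 = 4*1 + 0
Since gcd(9716, 78821) = 1, back-substitute to write 1 as a combination:
1 = 121 − 30·4
1 = −30·972 + 241·121
1 = 241·1093 − 271·972
1 = −271·9716 + 2409·1093
1 = 2409·78821 − 19543·9716
So 9716·(-19543) ≡ 1 (mod 78821), and -19543 ≡ 59278 (mod 78821).

59278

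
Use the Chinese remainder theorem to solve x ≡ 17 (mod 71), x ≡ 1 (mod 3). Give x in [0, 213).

88

Write x = 17 + 71·k. Then 71·k ≡ 1 − 17 ≡ 2 (mod 3).
Need 71⁻¹ mod 3. Extended Euclid on (3, 2):
3 = 1×2 + 1
2 = 2×1 + 0
Back-substitute:
1 = 3 − 2
71⁻¹ ≡ 2 (mod 3), so k ≡ 2·2 ≡ 1 (mod 3).
x = 17 + 71·1 = 88.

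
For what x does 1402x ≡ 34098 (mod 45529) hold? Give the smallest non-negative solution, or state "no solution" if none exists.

First find gcd(1402, 45529):
45529 = 32·1402 + 665
1402 = 2·665 + 72
665 = 9·72 + 17
72 = 4·17 + 4
17 = 4·4 + 1
4 = 4·1 + 0
gcd = 1, so a unique solution mod 45529 exists.
Back-substitute for the Bézout coefficients:
1 = 17 − 4·4
1 = −4·72 + 17·17
1 = 17·665 − 157·72
1 = −157·1402 + 331·665
1 = 331·45529 − 10749·1402
So 1402·(-10749) ≡ 1 (mod 45529), giving 1402⁻¹ ≡ 34780.
x ≡ 1402⁻¹·34098 ≡ 34780·34098 ≡ 34577 (mod 45529).

34577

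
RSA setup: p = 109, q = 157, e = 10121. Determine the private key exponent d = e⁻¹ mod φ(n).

6905

φ(n) = (p−1)(q−1) = 108·156 = 16848.
Need d with 10121·d ≡ 1 (mod 16848). Apply the extended Euclidean algorithm:
16848 = 1·10121 + 6727
10121 = 1·6727 + 3394
6727 = 1·3394 + 3333
3394 = 1·3333 + 61
3333 = 54·61 + 39
61 = 1·39 + 22
39 = 1·22 + 17
22 = 1·17 + 5
17 = 3·5 + 2
5 = 2·2 + 1
2 = 2·1 + 0
Back-substitute:
1 = 5 − 2·2
1 = −2·17 + 7·5
1 = 7·22 − 9·17
1 = −9·39 + 16·22
1 = 16·61 − 25·39
1 = −25·3333 + 1366·61
1 = 1366·3394 − 1391·3333
1 = −1391·6727 + 2757·3394
1 = 2757·10121 − 4148·6727
1 = −4148·16848 + 6905·10121
So 10121·6905 ≡ 1 (mod 16848), hence d = 6905.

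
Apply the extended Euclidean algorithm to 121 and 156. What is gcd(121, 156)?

1

Apply Euclid's algorithm to 156 and 121:
156 = 1·121 + 35
121 = 3·35 + 16
35 = 2·16 + 3
16 = 5·3 + 1
3 = 3·1 + 0
gcd(121, 156) = 1.
Back-substituting:
1 = 16 − 5·3
1 = −5·35 + 11·16
1 = 11·121 − 38·35
1 = −38·156 + 49·121
So 1 = (-38)·156 + (49)·121.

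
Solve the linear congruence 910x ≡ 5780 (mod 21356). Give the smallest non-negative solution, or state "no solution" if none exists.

5052

First find gcd(910, 21356):
21356 = 23·910 + 426
910 = 2·426 + 58
426 = 7·58 + 20
58 = 2·20 + 18
20 = 1·18 + 2
18 = 9·2 + 0
gcd = 2 and 2 | 5780, so solutions exist. Divide through by 2: 455x ≡ 2890 (mod 10678).
Now find 455⁻¹ mod 10678:
10678 = 23×455 + 213
455 = 2×213 + 29
213 = 7×29 + 10
29 = 2×10 + 9
10 = 1×9 + 1
9 = 9×1 + 0
Back-substitute:
1 = 10 − 9
1 = −29 + 3·10
1 = 3·213 − 22·29
1 = −22·455 + 47·213
1 = 47·10678 − 1103·455
So 455·(-1103) ≡ 1 (mod 10678), i.e. 455⁻¹ ≡ 9575.
Then x ≡ 9575·2890 ≡ 5052 (mod 10678); the smallest non-negative solution is x = 5052.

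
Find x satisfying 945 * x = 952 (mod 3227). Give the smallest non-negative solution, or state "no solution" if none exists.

322

First find gcd(945, 3227):
3227 = 3*945 + 392
945 = 2*392 + 161
392 = 2*161 + 70
161 = 2*70 + 21
70 = 3*21 + 7
21 = 3*7 + 0
gcd = 7 and 7 | 952, so solutions exist. Divide through by 7: 135x ≡ 136 (mod 461).
Now find 135⁻¹ mod 461:
461 = 3·135 + 56
135 = 2·56 + 23
56 = 2·23 + 10
23 = 2·10 + 3
10 = 3·3 + 1
3 = 3·1 + 0
Back-substitute:
1 = 10 − 3·3
1 = −3·23 + 7·10
1 = 7·56 − 17·23
1 = −17·135 + 41·56
1 = 41·461 − 140·135
So 135·(-140) ≡ 1 (mod 461), i.e. 135⁻¹ ≡ 321.
Then x ≡ 321·136 ≡ 322 (mod 461); the smallest non-negative solution is x = 322.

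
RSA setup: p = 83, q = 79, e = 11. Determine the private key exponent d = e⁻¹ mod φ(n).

1163

φ(n) = (p−1)(q−1) = 82·78 = 6396.
Need d with 11·d ≡ 1 (mod 6396). Apply the extended Euclidean algorithm:
6396 = 581*11 + 5
11 = 2*5 + 1
5 = 5*1 + 0
Back-substitute:
1 = 11 − 2·5
1 = −2·6396 + 1163·11
So 11·1163 ≡ 1 (mod 6396), hence d = 1163.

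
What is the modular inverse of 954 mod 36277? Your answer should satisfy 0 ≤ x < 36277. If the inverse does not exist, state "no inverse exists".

27569

Run Euclid on (36277, 954):
36277 = 38·954 + 25
954 = 38·25 + 4
25 = 6·4 + 1
4 = 4·1 + 0
The gcd is 1. Working backward:
1 = 25 − 6·4
1 = −6·954 + 229·25
1 = 229·36277 − 8708·954
Hence 954⁻¹ ≡ -8708 ≡ 27569 (mod 36277).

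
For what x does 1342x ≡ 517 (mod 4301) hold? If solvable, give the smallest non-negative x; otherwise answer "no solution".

First find gcd(1342, 4301):
4301 = 3·1342 + 275
1342 = 4·275 + 242
275 = 1·242 + 33
242 = 7·33 + 11
33 = 3·11 + 0
gcd = 11 and 11 | 517, so solutions exist. Divide through by 11: 122x ≡ 47 (mod 391).
Now find 122⁻¹ mod 391:
391 = 3×122 + 25
122 = 4×25 + 22
25 = 1×22 + 3
22 = 7×3 + 1
3 = 3×1 + 0
Back-substitute:
1 = 22 − 7·3
1 = −7·25 + 8·22
1 = 8·122 − 39·25
1 = −39·391 + 125·122
So 122⁻¹ ≡ 125 (mod 391).
Then x ≡ 125·47 ≡ 10 (mod 391); the smallest non-negative solution is x = 10.

10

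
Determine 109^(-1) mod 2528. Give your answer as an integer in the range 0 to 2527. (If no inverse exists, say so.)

1925

Apply the Euclidean algorithm to 2528 and 109:
2528 = 23*109 + 21
109 = 5*21 + 4
21 = 5*4 + 1
4 = 4*1 + 0
gcd = 1, so the inverse exists. Back-substitute:
1 = 21 − 5·4
1 = −5·109 + 26·21
1 = 26·2528 − 603·109
So 109·(-603) ≡ 1 (mod 2528), and -603 ≡ 1925 (mod 2528).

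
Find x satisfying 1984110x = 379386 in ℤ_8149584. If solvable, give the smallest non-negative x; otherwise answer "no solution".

First find gcd(1984110, 8149584):
8149584 = 4*1984110 + 213144
1984110 = 9*213144 + 65814
213144 = 3*65814 + 15702
65814 = 4*15702 + 3006
15702 = 5*3006 + 672
3006 = 4*672 + 318
672 = 2*318 + 36
318 = 8*36 + 30
36 = 1*30 + 6
30 = 5*6 + 0
gcd = 6 and 6 | 379386, so solutions exist. Divide through by 6: 330685x ≡ 63231 (mod 1358264).
Now find 330685⁻¹ mod 1358264:
1358264 = 4×330685 + 35524
330685 = 9×35524 + 10969
35524 = 3×10969 + 2617
10969 = 4×2617 + 501
2617 = 5×501 + 112
501 = 4×112 + 53
112 = 2×53 + 6
53 = 8×6 + 5
6 = 1×5 + 1
5 = 5×1 + 0
Back-substitute:
1 = 6 − 5
1 = −53 + 9·6
1 = 9·112 − 19·53
1 = −19·501 + 85·112
1 = 85·2617 − 444·501
1 = −444·10969 + 1861·2617
1 = 1861·35524 − 6027·10969
1 = −6027·330685 + 56104·35524
1 = 56104·1358264 − 230443·330685
So 330685·(-230443) ≡ 1 (mod 1358264), i.e. 330685⁻¹ ≡ 1127821.
Then x ≡ 1127821·63231 ≡ 314859 (mod 1358264); the smallest non-negative solution is x = 314859.

314859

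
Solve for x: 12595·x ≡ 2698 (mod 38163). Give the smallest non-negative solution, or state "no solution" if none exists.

16738

First find gcd(12595, 38163):
38163 = 3×12595 + 378
12595 = 33×378 + 121
378 = 3×121 + 15
121 = 8×15 + 1
15 = 15×1 + 0
gcd = 1, so a unique solution mod 38163 exists.
Back-substitute for the Bézout coefficients:
1 = 121 − 8·15
1 = −8·378 + 25·121
1 = 25·12595 − 833·378
1 = −833·38163 + 2524·12595
So 12595·(2524) ≡ 1 (mod 38163), giving 12595⁻¹ ≡ 2524.
x ≡ 12595⁻¹·2698 ≡ 2524·2698 ≡ 16738 (mod 38163).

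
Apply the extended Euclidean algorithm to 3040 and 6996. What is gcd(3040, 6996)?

Apply Euclid's algorithm to 6996 and 3040:
6996 = 2*3040 + 916
3040 = 3*916 + 292
916 = 3*292 + 40
292 = 7*40 + 12
40 = 3*12 + 4
12 = 3*4 + 0
gcd(3040, 6996) = 4.
Express as a combination:
4 = 40 − 3·12
4 = −3·292 + 22·40
4 = 22·916 − 69·292
4 = −69·3040 + 229·916
4 = 229·6996 − 527·3040
So 4 = (229)·6996 + (-527)·3040.

4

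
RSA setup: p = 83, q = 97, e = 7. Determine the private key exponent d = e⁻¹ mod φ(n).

5623

φ(n) = (p−1)(q−1) = 82·96 = 7872.
Need d with 7·d ≡ 1 (mod 7872). Apply the extended Euclidean algorithm:
7872 = 1124×7 + 4
7 = 1×4 + 3
4 = 1×3 + 1
3 = 3×1 + 0
Back-substitute:
1 = 4 − 3
1 = −7 + 2·4
1 = 2·7872 − 2249·7
So 7·(-2249) ≡ 1 (mod 7872), hence d ≡ -2249 ≡ 5623 (mod 7872).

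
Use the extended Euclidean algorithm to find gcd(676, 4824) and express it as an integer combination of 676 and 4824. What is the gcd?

4

Repeated division:
4824 = 7·676 + 92
676 = 7·92 + 32
92 = 2·32 + 28
32 = 1·28 + 4
28 = 7·4 + 0
gcd(676, 4824) = 4.
Working backward:
4 = 32 − 28
4 = −92 + 3·32
4 = 3·676 − 22·92
4 = −22·4824 + 157·676
So 4 = (-22)·4824 + (157)·676.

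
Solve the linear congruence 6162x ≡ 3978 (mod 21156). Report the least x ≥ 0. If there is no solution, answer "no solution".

First find gcd(6162, 21156):
21156 = 3·6162 + 2670
6162 = 2·2670 + 822
2670 = 3·822 + 204
822 = 4·204 + 6
204 = 34·6 + 0
gcd = 6 and 6 | 3978, so solutions exist. Divide through by 6: 1027x ≡ 663 (mod 3526).
Now find 1027⁻¹ mod 3526:
3526 = 3·1027 + 445
1027 = 2·445 + 137
445 = 3·137 + 34
137 = 4·34 + 1
34 = 34·1 + 0
Back-substitute:
1 = 137 − 4·34
1 = −4·445 + 13·137
1 = 13·1027 − 30·445
1 = −30·3526 + 103·1027
So 1027⁻¹ ≡ 103 (mod 3526).
Then x ≡ 103·663 ≡ 1295 (mod 3526); the smallest non-negative solution is x = 1295.

1295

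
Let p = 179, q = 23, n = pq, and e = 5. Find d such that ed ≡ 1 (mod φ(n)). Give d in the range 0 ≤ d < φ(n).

3133

φ(n) = (p−1)(q−1) = 178·22 = 3916.
Need d with 5·d ≡ 1 (mod 3916). Apply the extended Euclidean algorithm:
3916 = 783·5 + 1
5 = 5·1 + 0
Back-substitute:
1 = 3916 − 783·5
So 5·(-783) ≡ 1 (mod 3916), hence d ≡ -783 ≡ 3133 (mod 3916).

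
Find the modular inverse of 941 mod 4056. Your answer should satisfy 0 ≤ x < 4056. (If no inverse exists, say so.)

Run Euclid on (4056, 941):
4056 = 4×941 + 292
941 = 3×292 + 65
292 = 4×65 + 32
65 = 2×32 + 1
32 = 32×1 + 0
gcd = 1, so the inverse exists. Back-substitute:
1 = 65 − 2·32
1 = −2·292 + 9·65
1 = 9·941 − 29·292
1 = −29·4056 + 125·941
So 941·125 ≡ 1 (mod 4056).

125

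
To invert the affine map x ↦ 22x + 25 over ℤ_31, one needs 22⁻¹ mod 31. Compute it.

Run Euclid on (31, 22):
31 = 1*22 + 9
22 = 2*9 + 4
9 = 2*4 + 1
4 = 4*1 + 0
The gcd is 1. Working backward:
1 = 9 − 2·4
1 = −2·22 + 5·9
1 = 5·31 − 7·22
Thus 22·(-7) ≡ 1 (mod 31); reducing, -7 mod 31 = 24.

24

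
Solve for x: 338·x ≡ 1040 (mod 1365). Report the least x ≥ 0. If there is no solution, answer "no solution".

First find gcd(338, 1365):
1365 = 4*338 + 13
338 = 26*13 + 0
gcd = 13 and 13 | 1040, so solutions exist. Divide through by 13: 26x ≡ 80 (mod 105).
Now find 26⁻¹ mod 105:
105 = 4·26 + 1
26 = 26·1 + 0
Back-substitute:
1 = 105 − 4·26
So 26·(-4) ≡ 1 (mod 105), i.e. 26⁻¹ ≡ 101.
Then x ≡ 101·80 ≡ 100 (mod 105); the smallest non-negative solution is x = 100.

100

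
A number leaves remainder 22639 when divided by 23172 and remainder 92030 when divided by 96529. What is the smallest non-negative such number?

Write x = 22639 + 23172·k. Then 23172·k ≡ 92030 − 22639 ≡ 69391 (mod 96529).
Need 23172⁻¹ mod 96529. Extended Euclid on (96529, 23172):
96529 = 4×23172 + 3841
23172 = 6×3841 + 126
3841 = 30×126 + 61
126 = 2×61 + 4
61 = 15×4 + 1
4 = 4×1 + 0
Back-substitute:
1 = 61 − 15·4
1 = −15·126 + 31·61
1 = 31·3841 − 945·126
1 = −945·23172 + 5701·3841
1 = 5701·96529 − 23749·23172
23172⁻¹ ≡ 72780 (mod 96529), so k ≡ 72780·69391 ≡ 72758 (mod 96529).
x = 22639 + 23172·72758 = 1685971015.

1685971015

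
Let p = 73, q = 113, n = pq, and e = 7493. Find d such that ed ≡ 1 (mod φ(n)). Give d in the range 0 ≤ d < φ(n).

φ(n) = (p−1)(q−1) = 72·112 = 8064.
Need d with 7493·d ≡ 1 (mod 8064). Apply the extended Euclidean algorithm:
8064 = 1×7493 + 571
7493 = 13×571 + 70
571 = 8×70 + 11
70 = 6×11 + 4
11 = 2×4 + 3
4 = 1×3 + 1
3 = 3×1 + 0
Back-substitute:
1 = 4 − 3
1 = −11 + 3·4
1 = 3·70 − 19·11
1 = −19·571 + 155·70
1 = 155·7493 − 2034·571
1 = −2034·8064 + 2189·7493
So 7493·2189 ≡ 1 (mod 8064), hence d = 2189.

2189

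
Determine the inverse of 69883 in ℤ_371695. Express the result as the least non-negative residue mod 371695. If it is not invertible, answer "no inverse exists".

312087

Apply the Euclidean algorithm to 371695 and 69883:
371695 = 5×69883 + 22280
69883 = 3×22280 + 3043
22280 = 7×3043 + 979
3043 = 3×979 + 106
979 = 9×106 + 25
106 = 4×25 + 6
25 = 4×6 + 1
6 = 6×1 + 0
gcd = 1, so the inverse exists. Back-substitute:
1 = 25 − 4·6
1 = −4·106 + 17·25
1 = 17·979 − 157·106
1 = −157·3043 + 488·979
1 = 488·22280 − 3573·3043
1 = −3573·69883 + 11207·22280
1 = 11207·371695 − 59608·69883
Thus 69883·(-59608) ≡ 1 (mod 371695); reducing, -59608 mod 371695 = 312087.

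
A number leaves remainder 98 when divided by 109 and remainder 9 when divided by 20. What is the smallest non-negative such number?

Write x = 98 + 109·k. Then 109·k ≡ 9 − 98 ≡ 11 (mod 20).
Need 109⁻¹ mod 20. Extended Euclid on (20, 9):
20 = 2×9 + 2
9 = 4×2 + 1
2 = 2×1 + 0
Back-substitute:
1 = 9 − 4·2
1 = −4·20 + 9·9
109⁻¹ ≡ 9 (mod 20), so k ≡ 9·11 ≡ 19 (mod 20).
x = 98 + 109·19 = 2169.

2169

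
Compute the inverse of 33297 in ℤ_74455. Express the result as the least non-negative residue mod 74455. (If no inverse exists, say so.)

Extended Euclidean algorithm:
74455 = 2·33297 + 7861
33297 = 4·7861 + 1853
7861 = 4·1853 + 449
1853 = 4·449 + 57
449 = 7·57 + 50
57 = 1·50 + 7
50 = 7·7 + 1
7 = 7·1 + 0
gcd = 1, so the inverse exists. Back-substitute:
1 = 50 − 7·7
1 = −7·57 + 8·50
1 = 8·449 − 63·57
1 = −63·1853 + 260·449
1 = 260·7861 − 1103·1853
1 = −1103·33297 + 4672·7861
1 = 4672·74455 − 10447·33297
So 33297·(-10447) ≡ 1 (mod 74455), and -10447 ≡ 64008 (mod 74455).

64008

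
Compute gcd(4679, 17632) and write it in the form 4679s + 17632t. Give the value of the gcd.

Apply Euclid's algorithm to 17632 and 4679:
17632 = 3*4679 + 3595
4679 = 1*3595 + 1084
3595 = 3*1084 + 343
1084 = 3*343 + 55
343 = 6*55 + 13
55 = 4*13 + 3
13 = 4*3 + 1
3 = 3*1 + 0
gcd(4679, 17632) = 1.
Express as a combination:
1 = 13 − 4·3
1 = −4·55 + 17·13
1 = 17·343 − 106·55
1 = −106·1084 + 335·343
1 = 335·3595 − 1111·1084
1 = −1111·4679 + 1446·3595
1 = 1446·17632 − 5449·4679
So 1 = (1446)·17632 + (-5449)·4679.

1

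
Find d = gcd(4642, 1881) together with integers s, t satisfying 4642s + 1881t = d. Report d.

11

Euclidean algorithm:
4642 = 2*1881 + 880
1881 = 2*880 + 121
880 = 7*121 + 33
121 = 3*33 + 22
33 = 1*22 + 11
22 = 2*11 + 0
gcd(4642, 1881) = 11.
Back-substituting:
11 = 33 − 22
11 = −121 + 4·33
11 = 4·880 − 29·121
11 = −29·1881 + 62·880
11 = 62·4642 − 153·1881
So 11 = (62)·4642 + (-153)·1881.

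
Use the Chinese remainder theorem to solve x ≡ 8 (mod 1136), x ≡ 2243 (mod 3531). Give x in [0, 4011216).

3557960

Write x = 8 + 1136·k. Then 1136·k ≡ 2243 − 8 ≡ 2235 (mod 3531).
Need 1136⁻¹ mod 3531. Extended Euclid on (3531, 1136):
3531 = 3*1136 + 123
1136 = 9*123 + 29
123 = 4*29 + 7
29 = 4*7 + 1
7 = 7*1 + 0
Back-substitute:
1 = 29 − 4·7
1 = −4·123 + 17·29
1 = 17·1136 − 157·123
1 = −157·3531 + 488·1136
1136⁻¹ ≡ 488 (mod 3531), so k ≡ 488·2235 ≡ 3132 (mod 3531).
x = 8 + 1136·3132 = 3557960.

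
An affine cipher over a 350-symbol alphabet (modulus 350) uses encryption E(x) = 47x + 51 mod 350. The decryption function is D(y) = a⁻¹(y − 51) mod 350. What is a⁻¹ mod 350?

Apply the Euclidean algorithm to 350 and 47:
350 = 7*47 + 21
47 = 2*21 + 5
21 = 4*5 + 1
5 = 5*1 + 0
Since gcd(47, 350) = 1, back-substitute to write 1 as a combination:
1 = 21 − 4·5
1 = −4·47 + 9·21
1 = 9·350 − 67·47
Thus 47·(-67) ≡ 1 (mod 350); reducing, -67 mod 350 = 283.

283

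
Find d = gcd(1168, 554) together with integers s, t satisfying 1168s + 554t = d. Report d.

Repeated division:
1168 = 2×554 + 60
554 = 9×60 + 14
60 = 4×14 + 4
14 = 3×4 + 2
4 = 2×2 + 0
gcd(1168, 554) = 2.
Express as a combination:
2 = 14 − 3·4
2 = −3·60 + 13·14
2 = 13·554 − 120·60
2 = −120·1168 + 253·554
So 2 = (-120)·1168 + (253)·554.

2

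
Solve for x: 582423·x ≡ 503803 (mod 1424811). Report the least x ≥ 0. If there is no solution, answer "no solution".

no solution

gcd(582423, 1424811):
1424811 = 2×582423 + 259965
582423 = 2×259965 + 62493
259965 = 4×62493 + 9993
62493 = 6×9993 + 2535
9993 = 3×2535 + 2388
2535 = 1×2388 + 147
2388 = 16×147 + 36
147 = 4×36 + 3
36 = 12×3 + 0
gcd = 3, but 3 ∤ 503803, so the congruence has no solution.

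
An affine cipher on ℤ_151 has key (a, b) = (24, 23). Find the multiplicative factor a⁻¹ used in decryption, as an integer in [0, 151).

107

Run Euclid on (151, 24):
151 = 6×24 + 7
24 = 3×7 + 3
7 = 2×3 + 1
3 = 3×1 + 0
Since gcd(24, 151) = 1, back-substitute to write 1 as a combination:
1 = 7 − 2·3
1 = −2·24 + 7·7
1 = 7·151 − 44·24
Hence 24⁻¹ ≡ -44 ≡ 107 (mod 151).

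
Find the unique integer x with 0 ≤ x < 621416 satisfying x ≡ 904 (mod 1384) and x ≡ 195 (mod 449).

Write x = 904 + 1384·k. Then 1384·k ≡ 195 − 904 ≡ 189 (mod 449).
Need 1384⁻¹ mod 449. Extended Euclid on (449, 37):
449 = 12×37 + 5
37 = 7×5 + 2
5 = 2×2 + 1
2 = 2×1 + 0
Back-substitute:
1 = 5 − 2·2
1 = −2·37 + 15·5
1 = 15·449 − 182·37
1384⁻¹ ≡ 267 (mod 449), so k ≡ 267·189 ≡ 175 (mod 449).
x = 904 + 1384·175 = 243104.

243104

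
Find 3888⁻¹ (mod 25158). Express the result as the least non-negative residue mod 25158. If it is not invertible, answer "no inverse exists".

no inverse exists

Compute gcd(3888, 25158):
25158 = 6·3888 + 1830
3888 = 2·1830 + 228
1830 = 8·228 + 6
228 = 38·6 + 0
Since gcd = 6 > 1, 3888 is not a unit mod 25158.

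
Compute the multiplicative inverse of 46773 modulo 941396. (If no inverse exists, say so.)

Apply the Euclidean algorithm to 941396 and 46773:
941396 = 20×46773 + 5936
46773 = 7×5936 + 5221
5936 = 1×5221 + 715
5221 = 7×715 + 216
715 = 3×216 + 67
216 = 3×67 + 15
67 = 4×15 + 7
15 = 2×7 + 1
7 = 7×1 + 0
The gcd is 1. Working backward:
1 = 15 − 2·7
1 = −2·67 + 9·15
1 = 9·216 − 29·67
1 = −29·715 + 96·216
1 = 96·5221 − 701·715
1 = −701·5936 + 797·5221
1 = 797·46773 − 6280·5936
1 = −6280·941396 + 126397·46773
So 46773·126397 ≡ 1 (mod 941396).

126397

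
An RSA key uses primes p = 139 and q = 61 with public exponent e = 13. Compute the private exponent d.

φ(n) = (p−1)(q−1) = 138·60 = 8280.
Need d with 13·d ≡ 1 (mod 8280). Apply the extended Euclidean algorithm:
8280 = 636*13 + 12
13 = 1*12 + 1
12 = 12*1 + 0
Back-substitute:
1 = 13 − 12
1 = −8280 + 637·13
So 13·637 ≡ 1 (mod 8280), hence d = 637.

637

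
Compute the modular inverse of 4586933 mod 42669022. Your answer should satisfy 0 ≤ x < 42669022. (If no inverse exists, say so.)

Apply the Euclidean algorithm to 42669022 and 4586933:
42669022 = 9*4586933 + 1386625
4586933 = 3*1386625 + 427058
1386625 = 3*427058 + 105451
427058 = 4*105451 + 5254
105451 = 20*5254 + 371
5254 = 14*371 + 60
371 = 6*60 + 11
60 = 5*11 + 5
11 = 2*5 + 1
5 = 5*1 + 0
The gcd is 1. Working backward:
1 = 11 − 2·5
1 = −2·60 + 11·11
1 = 11·371 − 68·60
1 = −68·5254 + 963·371
1 = 963·105451 − 19328·5254
1 = −19328·427058 + 78275·105451
1 = 78275·1386625 − 254153·427058
1 = −254153·4586933 + 840734·1386625
1 = 840734·42669022 − 7820759·4586933
Hence 4586933⁻¹ ≡ -7820759 ≡ 34848263 (mod 42669022).

34848263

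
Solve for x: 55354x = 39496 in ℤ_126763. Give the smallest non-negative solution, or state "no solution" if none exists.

gcd(55354, 126763):
126763 = 2·55354 + 16055
55354 = 3·16055 + 7189
16055 = 2·7189 + 1677
7189 = 4·1677 + 481
1677 = 3·481 + 234
481 = 2·234 + 13
234 = 18·13 + 0
gcd = 13, but 13 ∤ 39496, so the congruence has no solution.

no solution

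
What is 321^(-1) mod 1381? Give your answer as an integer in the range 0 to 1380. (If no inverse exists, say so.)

Run Euclid on (1381, 321):
1381 = 4*321 + 97
321 = 3*97 + 30
97 = 3*30 + 7
30 = 4*7 + 2
7 = 3*2 + 1
2 = 2*1 + 0
gcd = 1, so the inverse exists. Back-substitute:
1 = 7 − 3·2
1 = −3·30 + 13·7
1 = 13·97 − 42·30
1 = −42·321 + 139·97
1 = 139·1381 − 598·321
So 321·(-598) ≡ 1 (mod 1381), and -598 ≡ 783 (mod 1381).

783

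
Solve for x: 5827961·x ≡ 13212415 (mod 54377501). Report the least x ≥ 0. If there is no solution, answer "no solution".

First find gcd(5827961, 54377501):
54377501 = 9×5827961 + 1925852
5827961 = 3×1925852 + 50405
1925852 = 38×50405 + 10462
50405 = 4×10462 + 8557
10462 = 1×8557 + 1905
8557 = 4×1905 + 937
1905 = 2×937 + 31
937 = 30×31 + 7
31 = 4×7 + 3
7 = 2×3 + 1
3 = 3×1 + 0
gcd = 1, so a unique solution mod 54377501 exists.
Back-substitute for the Bézout coefficients:
1 = 7 − 2·3
1 = −2·31 + 9·7
1 = 9·937 − 272·31
1 = −272·1905 + 553·937
1 = 553·8557 − 2484·1905
1 = −2484·10462 + 3037·8557
1 = 3037·50405 − 14632·10462
1 = −14632·1925852 + 559053·50405
1 = 559053·5827961 − 1691791·1925852
1 = −1691791·54377501 + 15785172·5827961
So 5827961·(15785172) ≡ 1 (mod 54377501), giving 5827961⁻¹ ≡ 15785172.
x ≡ 5827961⁻¹·13212415 ≡ 15785172·13212415 ≡ 14689966 (mod 54377501).

14689966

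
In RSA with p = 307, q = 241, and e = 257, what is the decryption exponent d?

65153

φ(n) = (p−1)(q−1) = 306·240 = 73440.
Need d with 257·d ≡ 1 (mod 73440). Apply the extended Euclidean algorithm:
73440 = 285×257 + 195
257 = 1×195 + 62
195 = 3×62 + 9
62 = 6×9 + 8
9 = 1×8 + 1
8 = 8×1 + 0
Back-substitute:
1 = 9 − 8
1 = −62 + 7·9
1 = 7·195 − 22·62
1 = −22·257 + 29·195
1 = 29·73440 − 8287·257
So 257·(-8287) ≡ 1 (mod 73440), hence d ≡ -8287 ≡ 65153 (mod 73440).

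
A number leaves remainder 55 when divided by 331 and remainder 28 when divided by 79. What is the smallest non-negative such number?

4689

Write x = 55 + 331·k. Then 331·k ≡ 28 − 55 ≡ 52 (mod 79).
Need 331⁻¹ mod 79. Extended Euclid on (79, 15):
79 = 5·15 + 4
15 = 3·4 + 3
4 = 1·3 + 1
3 = 3·1 + 0
Back-substitute:
1 = 4 − 3
1 = −15 + 4·4
1 = 4·79 − 21·15
331⁻¹ ≡ 58 (mod 79), so k ≡ 58·52 ≡ 14 (mod 79).
x = 55 + 331·14 = 4689.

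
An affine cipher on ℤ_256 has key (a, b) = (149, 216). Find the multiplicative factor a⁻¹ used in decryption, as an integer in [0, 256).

Apply the Euclidean algorithm to 256 and 149:
256 = 1·149 + 107
149 = 1·107 + 42
107 = 2·42 + 23
42 = 1·23 + 19
23 = 1·19 + 4
19 = 4·4 + 3
4 = 1·3 + 1
3 = 3·1 + 0
Since gcd(149, 256) = 1, back-substitute to write 1 as a combination:
1 = 4 − 3
1 = −19 + 5·4
1 = 5·23 − 6·19
1 = −6·42 + 11·23
1 = 11·107 − 28·42
1 = −28·149 + 39·107
1 = 39·256 − 67·149
Thus 149·(-67) ≡ 1 (mod 256); reducing, -67 mod 256 = 189.

189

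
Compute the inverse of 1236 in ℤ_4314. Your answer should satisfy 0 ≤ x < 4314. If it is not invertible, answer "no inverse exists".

Compute gcd(1236, 4314):
4314 = 3·1236 + 606
1236 = 2·606 + 24
606 = 25·24 + 6
24 = 4·6 + 0
The gcd is 6, not 1, hence no inverse exists.

no inverse exists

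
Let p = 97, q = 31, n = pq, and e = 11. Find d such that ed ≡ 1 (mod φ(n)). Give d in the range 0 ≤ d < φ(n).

1571

φ(n) = (p−1)(q−1) = 96·30 = 2880.
Need d with 11·d ≡ 1 (mod 2880). Apply the extended Euclidean algorithm:
2880 = 261×11 + 9
11 = 1×9 + 2
9 = 4×2 + 1
2 = 2×1 + 0
Back-substitute:
1 = 9 − 4·2
1 = −4·11 + 5·9
1 = 5·2880 − 1309·11
So 11·(-1309) ≡ 1 (mod 2880), hence d ≡ -1309 ≡ 1571 (mod 2880).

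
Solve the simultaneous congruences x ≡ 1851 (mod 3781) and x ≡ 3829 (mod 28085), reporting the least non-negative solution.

91589014

Write x = 1851 + 3781·k. Then 3781·k ≡ 3829 − 1851 ≡ 1978 (mod 28085).
Need 3781⁻¹ mod 28085. Extended Euclid on (28085, 3781):
28085 = 7×3781 + 1618
3781 = 2×1618 + 545
1618 = 2×545 + 528
545 = 1×528 + 17
528 = 31×17 + 1
17 = 17×1 + 0
Back-substitute:
1 = 528 − 31·17
1 = −31·545 + 32·528
1 = 32·1618 − 95·545
1 = −95·3781 + 222·1618
1 = 222·28085 − 1649·3781
3781⁻¹ ≡ 26436 (mod 28085), so k ≡ 26436·1978 ≡ 24223 (mod 28085).
x = 1851 + 3781·24223 = 91589014.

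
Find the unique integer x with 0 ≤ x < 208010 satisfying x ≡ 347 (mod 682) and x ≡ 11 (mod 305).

Write x = 347 + 682·k. Then 682·k ≡ 11 − 347 ≡ 274 (mod 305).
Need 682⁻¹ mod 305. Extended Euclid on (305, 72):
305 = 4×72 + 17
72 = 4×17 + 4
17 = 4×4 + 1
4 = 4×1 + 0
Back-substitute:
1 = 17 − 4·4
1 = −4·72 + 17·17
1 = 17·305 − 72·72
682⁻¹ ≡ 233 (mod 305), so k ≡ 233·274 ≡ 97 (mod 305).
x = 347 + 682·97 = 66501.

66501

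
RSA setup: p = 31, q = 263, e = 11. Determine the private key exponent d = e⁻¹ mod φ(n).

φ(n) = (p−1)(q−1) = 30·262 = 7860.
Need d with 11·d ≡ 1 (mod 7860). Apply the extended Euclidean algorithm:
7860 = 714·11 + 6
11 = 1·6 + 5
6 = 1·5 + 1
5 = 5·1 + 0
Back-substitute:
1 = 6 − 5
1 = −11 + 2·6
1 = 2·7860 − 1429·11
So 11·(-1429) ≡ 1 (mod 7860), hence d ≡ -1429 ≡ 6431 (mod 7860).

6431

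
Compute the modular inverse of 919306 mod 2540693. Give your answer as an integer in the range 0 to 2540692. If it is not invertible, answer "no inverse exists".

gcd(2540693, 919306) by repeated division:
2540693 = 2·919306 + 702081
919306 = 1·702081 + 217225
702081 = 3·217225 + 50406
217225 = 4·50406 + 15601
50406 = 3·15601 + 3603
15601 = 4·3603 + 1189
3603 = 3·1189 + 36
1189 = 33·36 + 1
36 = 36·1 + 0
The gcd is 1. Working backward:
1 = 1189 − 33·36
1 = −33·3603 + 100·1189
1 = 100·15601 − 433·3603
1 = −433·50406 + 1399·15601
1 = 1399·217225 − 6029·50406
1 = −6029·702081 + 19486·217225
1 = 19486·919306 − 25515·702081
1 = −25515·2540693 + 70516·919306
So 919306·70516 ≡ 1 (mod 2540693).

70516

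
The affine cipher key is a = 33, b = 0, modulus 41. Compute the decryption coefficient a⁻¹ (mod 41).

Run Euclid on (41, 33):
41 = 1*33 + 8
33 = 4*8 + 1
8 = 8*1 + 0
gcd = 1, so the inverse exists. Back-substitute:
1 = 33 − 4·8
1 = −4·41 + 5·33
So 33·5 ≡ 1 (mod 41).

5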